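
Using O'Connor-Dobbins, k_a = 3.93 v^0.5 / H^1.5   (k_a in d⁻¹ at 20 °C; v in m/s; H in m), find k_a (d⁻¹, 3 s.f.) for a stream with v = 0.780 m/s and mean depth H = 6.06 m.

k_a ≈ 0.233 d⁻¹

k_a = 3.93 × 0.780^0.5 / 6.06^1.5 = 3.93 × 0.8832 / 14.92 = 0.2327 d⁻¹.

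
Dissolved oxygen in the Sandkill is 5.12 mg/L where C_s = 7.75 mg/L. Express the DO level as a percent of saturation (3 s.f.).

% saturation = C/C_s × 100 = 5.12/7.75 × 100 = 66.1 %.

66.1 % saturation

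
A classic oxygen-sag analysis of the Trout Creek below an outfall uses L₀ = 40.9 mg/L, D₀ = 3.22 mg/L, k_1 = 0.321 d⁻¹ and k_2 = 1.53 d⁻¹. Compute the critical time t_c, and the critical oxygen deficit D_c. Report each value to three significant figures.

With k_2/k_1 = 4.766 and 1 − D₀(k_2−k_1)/(k_1 L₀) = 0.7035,
t_c = ln(4.766 × 0.7035) / (1.53 − 0.321) = ln(3.353) / 1.209 = 1.210/1.209 = 1.001 d.
D_c = (k_1/k_2) L₀ e^(−k_1 t_c) = (0.321/1.53) × 40.9 × e^(−0.321×1.001) = 0.2098 × 40.9 × 0.7253 = 6.223 mg/L.

t_c ≈ 1.00 d; D_c ≈ 6.22 mg/L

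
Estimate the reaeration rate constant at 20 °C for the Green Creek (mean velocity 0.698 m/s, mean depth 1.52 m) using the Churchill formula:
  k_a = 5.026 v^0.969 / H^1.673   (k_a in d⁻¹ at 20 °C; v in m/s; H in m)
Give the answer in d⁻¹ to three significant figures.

k_a ≈ 1.76 d⁻¹

k_a = 5.026 × 0.698^0.969 / 1.52^1.673 = 5.026 × 0.7058 / 2.015 = 1.761 d⁻¹.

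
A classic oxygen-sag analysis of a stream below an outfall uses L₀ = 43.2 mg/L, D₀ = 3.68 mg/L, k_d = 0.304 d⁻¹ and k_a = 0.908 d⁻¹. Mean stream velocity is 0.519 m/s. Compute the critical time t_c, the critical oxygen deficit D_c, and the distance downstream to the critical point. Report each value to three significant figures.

t_c = [1/(k_a−k_d)] ln[(k_a/k_d)(1 − D₀(k_a−k_d)/(k_d L₀))]
= [1/(0.908−0.304)] ln[(0.908/0.304)(1 − 3.68×0.6040/(0.304×43.2))]
= (1/0.6040) ln[2.987 × 0.8308] = 1.656 × ln(2.481) = 1.656 × 0.9088 = 1.505 d.
L(t_c) = L₀ e^(−k_d t_c) = 43.2 × 0.6329 = 27.34 mg/L, and at the critical point k_a D_c = k_d L, so D_c = (0.304/0.908) × 27.34 = 9.154 mg/L.
x_c = v t_c = 0.519 m/s × 1.505 d × 86400 s/d = 67470 m ≈ 67.5 km.

t_c ≈ 1.50 d; D_c ≈ 9.15 mg/L; x_c ≈ 67.5 km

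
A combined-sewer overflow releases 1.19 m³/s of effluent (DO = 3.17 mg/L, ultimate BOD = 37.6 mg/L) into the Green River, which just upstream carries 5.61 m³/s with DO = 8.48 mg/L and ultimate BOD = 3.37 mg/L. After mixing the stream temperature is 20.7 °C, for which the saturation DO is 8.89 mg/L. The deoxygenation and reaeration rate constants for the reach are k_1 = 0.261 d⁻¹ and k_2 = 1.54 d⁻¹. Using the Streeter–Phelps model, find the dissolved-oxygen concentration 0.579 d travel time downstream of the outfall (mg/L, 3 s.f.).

DO ≈ 7.48 mg/L

Mixed DO = (5.61×8.48 + 1.19×3.17)/(5.61+1.19) = 51.35/6.800 = 7.551 mg/L.
Mixed L₀ = (5.61×3.37 + 1.19×37.6)/(6.800) = 63.65/6.800 = 9.360 mg/L.
Initial deficit D₀ = C_s − DO₀ = 8.89 − 7.551 = 1.339 mg/L.
D(0.579) = [0.261×9.360/(1.54−0.261)](e^(−0.261×0.579) − e^(−1.54×0.579)) + 1.339 e^(−1.54×0.579)
= 1.910 × (0.8597 − 0.4100) + 1.339 × 0.4100 = 1.408 mg/L.
DO = 8.89 − 1.408 = 7.482 mg/L.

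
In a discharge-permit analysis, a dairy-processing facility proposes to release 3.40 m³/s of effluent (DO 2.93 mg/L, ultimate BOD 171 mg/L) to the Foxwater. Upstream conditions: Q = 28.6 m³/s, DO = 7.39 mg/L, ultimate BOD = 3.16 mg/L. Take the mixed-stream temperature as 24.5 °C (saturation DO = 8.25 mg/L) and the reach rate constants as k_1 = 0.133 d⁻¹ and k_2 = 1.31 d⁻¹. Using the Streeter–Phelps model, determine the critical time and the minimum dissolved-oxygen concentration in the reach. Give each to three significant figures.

Mixed DO = (28.6×7.39 + 3.40×2.93)/(28.6+3.40) = 221.3/32.00 = 6.916 mg/L.
Mixed L₀ = (28.6×3.16 + 3.40×171)/(32.00) = 671.8/32.00 = 20.99 mg/L.
Initial deficit D₀ = C_s − DO₀ = 8.25 − 6.916 = 1.334 mg/L.
t_c = (1/1.177) ln[(1.31/0.133)(1 − 1.334×1.177/(0.133×20.99))] = 0.8496 × ln(4.311) = 1.241 d.
D_c = (0.133/1.31) × 20.99 × e^(−0.133×1.241) = 0.1015 × 20.99 × 0.8478 = 1.807 mg/L.
Minimum DO = 8.25 − 1.807 = 6.443 mg/L.

t_c ≈ 1.24 d; minimum DO ≈ 6.44 mg/L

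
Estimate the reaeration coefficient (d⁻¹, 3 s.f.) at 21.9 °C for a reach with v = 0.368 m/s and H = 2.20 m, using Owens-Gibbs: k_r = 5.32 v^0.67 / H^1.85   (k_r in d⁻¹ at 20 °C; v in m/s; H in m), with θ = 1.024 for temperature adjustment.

k_r ≈ 0.662 d⁻¹

k_r(20) = 5.32 × 0.368^0.67 / 2.20^1.85 = 5.32 × 0.5118 / 4.300 = 0.6332 d⁻¹.
k_r(21.9) = 0.6332 × 1.024^(21.9−20) = 0.6332 × 1.046 = 0.6624 d⁻¹.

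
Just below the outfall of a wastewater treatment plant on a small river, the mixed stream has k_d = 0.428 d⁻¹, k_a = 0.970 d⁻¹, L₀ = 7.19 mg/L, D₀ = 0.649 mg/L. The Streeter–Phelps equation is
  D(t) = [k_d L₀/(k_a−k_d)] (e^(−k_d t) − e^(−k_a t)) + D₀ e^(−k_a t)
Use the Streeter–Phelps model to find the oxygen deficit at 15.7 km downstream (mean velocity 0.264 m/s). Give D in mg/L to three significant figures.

D ≈ 1.65 mg/L

Travel time t = x/v = 15.7 km / (0.264 m/s) = 15700 m / 0.264 m/s = 59470 s = 0.6883 d.
k_d L₀/(k_a−k_d) = 0.428×7.19/(0.970−0.428) = 3.077/0.5420 = 5.678 mg/L.
e^(−k_d t) = e^(−0.428×0.6883) = 0.7448; e^(−k_a t) = e^(−0.970×0.6883) = 0.5129.
D = 5.678 × (0.7448 − 0.5129) + 0.649 × 0.5129 = 1.317 + 0.3329 = 1.650 mg/L.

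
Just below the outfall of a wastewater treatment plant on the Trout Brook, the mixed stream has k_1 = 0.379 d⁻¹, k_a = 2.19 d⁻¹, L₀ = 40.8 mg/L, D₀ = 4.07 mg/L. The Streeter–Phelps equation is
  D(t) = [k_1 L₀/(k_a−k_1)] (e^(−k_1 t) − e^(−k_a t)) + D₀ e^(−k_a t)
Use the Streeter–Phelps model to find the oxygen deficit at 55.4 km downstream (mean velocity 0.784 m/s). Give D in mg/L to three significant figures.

Travel time t = x/v = 55.4 km / (0.784 m/s) = 55400 m / 0.784 m/s = 70660 s = 0.8179 d.
k_1 L₀/(k_a−k_1) = 0.379×40.8/(2.19−0.379) = 15.46/1.811 = 8.538 mg/L.
e^(−k_1 t) = e^(−0.379×0.8179) = 0.7335; e^(−k_a t) = e^(−2.19×0.8179) = 0.1668.
D = 8.538 × (0.7335 − 0.1668) + 4.07 × 0.1668 = 4.839 + 0.6788 = 5.517 mg/L.

D ≈ 5.52 mg/L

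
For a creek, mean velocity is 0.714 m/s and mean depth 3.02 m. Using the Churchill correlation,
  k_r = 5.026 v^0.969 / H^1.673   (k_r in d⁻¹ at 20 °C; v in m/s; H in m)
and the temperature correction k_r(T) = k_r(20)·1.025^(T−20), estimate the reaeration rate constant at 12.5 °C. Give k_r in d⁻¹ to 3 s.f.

k_r ≈ 0.474 d⁻¹

k_r(20) = 5.026 × 0.714^0.969 / 3.02^1.673 = 5.026 × 0.7215 / 6.354 = 0.5707 d⁻¹.
k_r(12.5) = 0.5707 × 1.025^(12.5−20) = 0.5707 × 0.8309 = 0.4742 d⁻¹.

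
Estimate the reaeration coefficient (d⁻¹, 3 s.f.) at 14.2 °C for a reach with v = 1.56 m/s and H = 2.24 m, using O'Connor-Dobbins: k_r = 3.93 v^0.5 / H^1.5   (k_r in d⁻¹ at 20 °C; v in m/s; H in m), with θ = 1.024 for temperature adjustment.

k_r ≈ 1.28 d⁻¹

k_r(20) = 3.93 × 1.56^0.5 / 2.24^1.5 = 3.93 × 1.249 / 3.353 = 1.464 d⁻¹.
k_r(14.2) = 1.464 × 1.024^(14.2−20) = 1.464 × 0.8715 = 1.276 d⁻¹.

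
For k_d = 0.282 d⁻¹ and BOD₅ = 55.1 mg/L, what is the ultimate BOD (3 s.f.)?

L₀ ≈ 72.9 mg/L

BOD₅ = L₀(1 − e^(−5k_d)) ⇒ L₀ = BOD₅ / (1 − e^(−5×0.282))
= 55.1 / (1 − 0.2441) = 55.1 / 0.7559 = 72.90 mg/L.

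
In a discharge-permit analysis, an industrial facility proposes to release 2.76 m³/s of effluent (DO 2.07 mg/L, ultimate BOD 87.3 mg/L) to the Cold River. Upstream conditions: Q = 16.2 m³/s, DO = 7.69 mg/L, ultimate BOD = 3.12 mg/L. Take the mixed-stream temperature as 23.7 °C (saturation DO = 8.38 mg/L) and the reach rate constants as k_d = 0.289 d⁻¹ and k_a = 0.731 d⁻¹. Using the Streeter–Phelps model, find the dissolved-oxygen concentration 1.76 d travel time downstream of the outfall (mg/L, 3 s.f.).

Mixed DO = (16.2×7.69 + 2.76×2.07)/(16.2+2.76) = 130.3/18.96 = 6.872 mg/L.
Mixed L₀ = (16.2×3.12 + 2.76×87.3)/(18.96) = 291.5/18.96 = 15.37 mg/L.
Initial deficit D₀ = C_s − DO₀ = 8.38 − 6.872 = 1.508 mg/L.
D(1.76) = [0.289×15.37/(0.731−0.289)](e^(−0.289×1.76) − e^(−0.731×1.76)) + 1.508 e^(−0.731×1.76)
= 10.05 × (0.6013 − 0.2762) + 1.508 × 0.2762 = 3.684 mg/L.
DO = 8.38 − 3.684 = 4.696 mg/L.

DO ≈ 4.70 mg/L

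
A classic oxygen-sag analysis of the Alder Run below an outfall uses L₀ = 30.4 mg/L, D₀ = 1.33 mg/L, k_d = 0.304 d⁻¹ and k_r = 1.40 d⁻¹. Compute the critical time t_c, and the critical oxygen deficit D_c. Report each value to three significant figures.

With k_r/k_d = 4.605 and 1 − D₀(k_r−k_d)/(k_d L₀) = 0.8423,
t_c = ln(4.605 × 0.8423) / (1.40 − 0.304) = ln(3.879) / 1.096 = 1.356/1.096 = 1.237 d.
D_c = (k_d/k_r) L₀ e^(−k_d t_c) = (0.304/1.40) × 30.4 × e^(−0.304×1.237) = 0.2171 × 30.4 × 0.6866 = 4.532 mg/L.

t_c ≈ 1.24 d; D_c ≈ 4.53 mg/L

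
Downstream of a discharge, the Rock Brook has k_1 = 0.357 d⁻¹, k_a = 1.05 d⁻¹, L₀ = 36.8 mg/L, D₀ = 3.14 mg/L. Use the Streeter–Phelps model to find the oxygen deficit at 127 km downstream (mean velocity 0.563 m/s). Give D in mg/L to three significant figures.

D ≈ 6.44 mg/L

Travel time t = x/v = 127 km / (0.563 m/s) = 127000 m / 0.563 m/s = 225600 s = 2.611 d.
k_1 L₀/(k_a−k_1) = 0.357×36.8/(1.05−0.357) = 13.14/0.6930 = 18.96 mg/L.
e^(−k_1 t) = e^(−0.357×2.611) = 0.3937; e^(−k_a t) = e^(−1.05×2.611) = 0.06448.
D = 18.96 × (0.3937 − 0.06448) + 3.14 × 0.06448 = 6.242 + 0.2025 = 6.444 mg/L.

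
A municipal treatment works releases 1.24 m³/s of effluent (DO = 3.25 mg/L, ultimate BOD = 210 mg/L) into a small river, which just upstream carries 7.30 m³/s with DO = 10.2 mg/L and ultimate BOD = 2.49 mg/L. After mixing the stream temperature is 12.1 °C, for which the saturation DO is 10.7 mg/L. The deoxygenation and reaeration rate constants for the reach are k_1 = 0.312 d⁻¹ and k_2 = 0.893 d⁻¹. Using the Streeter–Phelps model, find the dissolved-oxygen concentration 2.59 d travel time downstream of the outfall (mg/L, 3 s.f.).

DO ≈ 4.48 mg/L

Mixed DO = (7.30×10.2 + 1.24×3.25)/(7.30+1.24) = 78.49/8.540 = 9.191 mg/L.
Mixed L₀ = (7.30×2.49 + 1.24×210)/(8.540) = 278.6/8.540 = 32.62 mg/L.
Initial deficit D₀ = C_s − DO₀ = 10.7 − 9.191 = 1.509 mg/L.
D(2.59) = [0.312×32.62/(0.893−0.312)](e^(−0.312×2.59) − e^(−0.893×2.59)) + 1.509 e^(−0.893×2.59)
= 17.52 × (0.4457 − 0.09898) + 1.509 × 0.09898 = 6.223 mg/L.
DO = 10.7 − 6.223 = 4.477 mg/L.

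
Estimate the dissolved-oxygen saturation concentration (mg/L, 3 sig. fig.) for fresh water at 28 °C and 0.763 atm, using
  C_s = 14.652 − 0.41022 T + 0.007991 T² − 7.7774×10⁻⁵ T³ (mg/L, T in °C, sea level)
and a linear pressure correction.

At sea level: C_s = 14.652 − 0.41022×28 + 0.007991×28² − 7.7774×10⁻⁵×28³ = 7.723 mg/L.
Pressure correction: C_s' = 7.723 × 0.763 = 5.893 mg/L.

C_s ≈ 5.89 mg/L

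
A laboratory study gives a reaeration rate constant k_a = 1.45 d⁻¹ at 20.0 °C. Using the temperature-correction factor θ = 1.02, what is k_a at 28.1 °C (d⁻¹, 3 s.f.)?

k_a(T₂) = k_a(T₁) · θ^(T₂−T₁) = 1.45 × 1.02^(28.1−20.0)
= 1.45 × 1.02^8.10 = 1.45 × 1.174 = 1.702 d⁻¹.

k_a ≈ 1.70 d⁻¹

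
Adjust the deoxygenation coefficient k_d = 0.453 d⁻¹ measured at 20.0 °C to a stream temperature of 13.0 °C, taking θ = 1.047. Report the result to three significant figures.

k_d ≈ 0.328 d⁻¹

k_d(T₂) = k_d(T₁) · θ^(T₂−T₁) = 0.453 × 1.047^(13.0−20.0)
= 0.453 × 1.047^-7.00 = 0.453 × 0.7251 = 0.3285 d⁻¹.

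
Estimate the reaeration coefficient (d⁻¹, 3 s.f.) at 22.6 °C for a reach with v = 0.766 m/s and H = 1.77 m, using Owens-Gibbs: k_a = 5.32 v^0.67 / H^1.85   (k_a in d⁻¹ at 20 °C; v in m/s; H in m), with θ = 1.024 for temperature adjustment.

k_a ≈ 1.65 d⁻¹

k_a(20) = 5.32 × 0.766^0.67 / 1.77^1.85 = 5.32 × 0.8364 / 2.876 = 1.547 d⁻¹.
k_a(22.6) = 1.547 × 1.024^(22.6−20) = 1.547 × 1.064 = 1.646 d⁻¹.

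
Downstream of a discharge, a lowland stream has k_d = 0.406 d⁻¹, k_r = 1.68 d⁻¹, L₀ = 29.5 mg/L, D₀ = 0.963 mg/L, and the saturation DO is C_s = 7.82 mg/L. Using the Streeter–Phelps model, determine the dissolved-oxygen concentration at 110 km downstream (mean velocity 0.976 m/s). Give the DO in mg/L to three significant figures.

Travel time t = x/v = 110 km / (0.976 m/s) = 110000 m / 0.976 m/s = 112700 s = 1.304 d.
k_d L₀/(k_r−k_d) = 0.406×29.5/(1.68−0.406) = 11.98/1.274 = 9.401 mg/L.
e^(−k_d t) = e^(−0.406×1.304) = 0.5888; e^(−k_r t) = e^(−1.68×1.304) = 0.1118.
D = 9.401 × (0.5888 − 0.1118) + 0.963 × 0.1118 = 4.485 + 0.1076 = 4.593 mg/L.
DO = C_s − D = 7.82 − 4.593 = 3.227 mg/L.

DO ≈ 3.23 mg/L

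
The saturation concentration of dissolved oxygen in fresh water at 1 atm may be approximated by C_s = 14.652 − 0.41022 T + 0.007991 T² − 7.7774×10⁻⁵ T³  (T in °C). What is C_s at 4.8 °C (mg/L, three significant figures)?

C_s = 14.652 − 0.41022×4.8 + 0.007991×4.8² − 7.7774×10⁻⁵×4.8³ = 12.86 mg/L.

C_s ≈ 12.9 mg/L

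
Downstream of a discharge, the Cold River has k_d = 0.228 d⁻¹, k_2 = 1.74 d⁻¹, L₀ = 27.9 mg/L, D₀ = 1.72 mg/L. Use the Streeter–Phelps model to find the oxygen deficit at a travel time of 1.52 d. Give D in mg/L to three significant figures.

D ≈ 2.80 mg/L

k_d L₀/(k_2−k_d) = 0.228×27.9/(1.74−0.228) = 6.361/1.512 = 4.207 mg/L.
e^(−k_d t) = e^(−0.228×1.520) = 0.7071; e^(−k_2 t) = e^(−1.74×1.520) = 0.07102.
D = 4.207 × (0.7071 − 0.07102) + 1.72 × 0.07102 = 2.676 + 0.1222 = 2.798 mg/L.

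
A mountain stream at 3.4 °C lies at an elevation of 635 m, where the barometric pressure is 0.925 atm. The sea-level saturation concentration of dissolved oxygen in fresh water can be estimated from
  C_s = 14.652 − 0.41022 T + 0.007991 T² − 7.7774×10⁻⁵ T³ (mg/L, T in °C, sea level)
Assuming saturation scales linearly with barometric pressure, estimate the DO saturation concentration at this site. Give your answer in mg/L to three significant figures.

C_s ≈ 12.3 mg/L

At sea level: C_s = 14.652 − 0.41022×3.4 + 0.007991×3.4² − 7.7774×10⁻⁵×3.4³ = 13.35 mg/L.
Pressure correction: C_s' = 13.35 × 0.925 = 12.35 mg/L.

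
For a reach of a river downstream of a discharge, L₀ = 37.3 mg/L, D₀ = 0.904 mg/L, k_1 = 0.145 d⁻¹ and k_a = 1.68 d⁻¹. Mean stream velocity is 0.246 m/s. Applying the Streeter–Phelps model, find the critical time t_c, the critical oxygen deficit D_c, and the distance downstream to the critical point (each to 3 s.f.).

t_c = [1/(k_a−k_1)] ln[(k_a/k_1)(1 − D₀(k_a−k_1)/(k_1 L₀))]
= [1/(1.68−0.145)] ln[(1.68/0.145)(1 − 0.904×1.535/(0.145×37.3))]
= (1/1.535) ln[11.59 × 0.7434] = 0.6515 × ln(8.614) = 0.6515 × 2.153 = 1.403 d.
L(t_c) = L₀ e^(−k_1 t_c) = 37.3 × 0.8159 = 30.43 mg/L, and at the critical point k_a D_c = k_1 L, so D_c = (0.145/1.68) × 30.43 = 2.627 mg/L.
x_c = v t_c = 0.246 m/s × 1.403 d × 86400 s/d = 29820 m ≈ 29.8 km.

t_c ≈ 1.40 d; D_c ≈ 2.63 mg/L; x_c ≈ 29.8 km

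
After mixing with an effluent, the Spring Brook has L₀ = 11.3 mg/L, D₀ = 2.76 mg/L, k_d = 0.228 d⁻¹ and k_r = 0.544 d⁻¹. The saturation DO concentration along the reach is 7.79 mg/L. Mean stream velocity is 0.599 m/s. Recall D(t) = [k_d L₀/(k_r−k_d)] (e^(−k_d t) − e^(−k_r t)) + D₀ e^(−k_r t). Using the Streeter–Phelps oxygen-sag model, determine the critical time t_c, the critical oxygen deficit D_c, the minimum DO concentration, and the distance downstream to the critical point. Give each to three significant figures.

With k_r/k_d = 2.386 and 1 − D₀(k_r−k_d)/(k_d L₀) = 0.6615,
t_c = ln(2.386 × 0.6615) / (0.544 − 0.228) = ln(1.578) / 0.3160 = 0.4563/0.3160 = 1.444 d.
L(t_c) = L₀ e^(−k_d t_c) = 11.3 × 0.7195 = 8.130 mg/L, and at the critical point k_r D_c = k_d L, so D_c = (0.228/0.544) × 8.130 = 3.407 mg/L.
Minimum DO = C_s − D_c = 7.79 − 3.407 = 4.383 mg/L.
x_c = v t_c = 0.599 m/s × 1.444 d × 86400 s/d = 74740 m ≈ 74.7 km.

t_c ≈ 1.44 d; D_c ≈ 3.41 mg/L; min DO ≈ 4.38 mg/L; x_c ≈ 74.7 km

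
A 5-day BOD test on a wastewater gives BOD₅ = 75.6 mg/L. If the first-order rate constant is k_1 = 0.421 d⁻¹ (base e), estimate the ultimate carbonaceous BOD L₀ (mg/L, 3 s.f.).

BOD₅ = L₀(1 − e^(−5k_1)) ⇒ L₀ = BOD₅ / (1 − e^(−5×0.421))
= 75.6 / (1 − 0.1218) = 75.6 / 0.8782 = 86.09 mg/L.

L₀ ≈ 86.1 mg/L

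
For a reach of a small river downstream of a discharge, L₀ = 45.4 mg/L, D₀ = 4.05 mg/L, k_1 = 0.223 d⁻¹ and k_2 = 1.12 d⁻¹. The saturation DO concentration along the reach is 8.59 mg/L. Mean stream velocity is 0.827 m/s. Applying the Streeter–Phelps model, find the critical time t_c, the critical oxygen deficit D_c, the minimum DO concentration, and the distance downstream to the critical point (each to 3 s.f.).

t_c ≈ 1.30 d; D_c ≈ 6.76 mg/L; min DO ≈ 1.83 mg/L; x_c ≈ 93.2 km

t_c = [1/(k_2−k_1)] ln[(k_2/k_1)(1 − D₀(k_2−k_1)/(k_1 L₀))]
= [1/(1.12−0.223)] ln[(1.12/0.223)(1 − 4.05×0.8970/(0.223×45.4))]
= (1/0.8970) ln[5.022 × 0.6412] = 1.115 × ln(3.220) = 1.115 × 1.169 = 1.304 d.
L(t_c) = L₀ e^(−k_1 t_c) = 45.4 × 0.7477 = 33.95 mg/L, and at the critical point k_2 D_c = k_1 L, so D_c = (0.223/1.12) × 33.95 = 6.759 mg/L.
Minimum DO = C_s − D_c = 8.59 − 6.759 = 1.831 mg/L.
x_c = v t_c = 0.827 m/s × 1.304 d × 86400 s/d = 93160 m ≈ 93.2 km.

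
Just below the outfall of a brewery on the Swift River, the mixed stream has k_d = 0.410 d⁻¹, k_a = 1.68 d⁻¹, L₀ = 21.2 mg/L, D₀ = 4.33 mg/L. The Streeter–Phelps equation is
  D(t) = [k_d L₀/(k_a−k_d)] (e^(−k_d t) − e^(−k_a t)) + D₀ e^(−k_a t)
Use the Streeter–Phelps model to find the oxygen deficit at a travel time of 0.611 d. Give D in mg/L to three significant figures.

k_d L₀/(k_a−k_d) = 0.410×21.2/(1.68−0.410) = 8.692/1.270 = 6.844 mg/L.
e^(−k_d t) = e^(−0.410×0.6110) = 0.7784; e^(−k_a t) = e^(−1.68×0.6110) = 0.3583.
D = 6.844 × (0.7784 − 0.3583) + 4.33 × 0.3583 = 2.875 + 1.551 = 4.427 mg/L.

D ≈ 4.43 mg/L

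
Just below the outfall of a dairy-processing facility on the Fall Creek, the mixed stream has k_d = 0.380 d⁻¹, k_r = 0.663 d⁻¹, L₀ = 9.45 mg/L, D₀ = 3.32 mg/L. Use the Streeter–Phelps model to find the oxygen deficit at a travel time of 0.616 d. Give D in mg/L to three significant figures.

D ≈ 3.81 mg/L

k_d L₀/(k_r−k_d) = 0.380×9.45/(0.663−0.380) = 3.591/0.2830 = 12.69 mg/L.
e^(−k_d t) = e^(−0.380×0.6160) = 0.7913; e^(−k_r t) = e^(−0.663×0.6160) = 0.6647.
D = 12.69 × (0.7913 − 0.6647) + 3.32 × 0.6647 = 1.606 + 2.207 = 3.813 mg/L.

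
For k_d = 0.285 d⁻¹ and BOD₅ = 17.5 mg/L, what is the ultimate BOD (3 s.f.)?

BOD₅ = L₀(1 − e^(−5k_d)) ⇒ L₀ = BOD₅ / (1 − e^(−5×0.285))
= 17.5 / (1 − 0.2405) = 17.5 / 0.7595 = 23.04 mg/L.

L₀ ≈ 23.0 mg/L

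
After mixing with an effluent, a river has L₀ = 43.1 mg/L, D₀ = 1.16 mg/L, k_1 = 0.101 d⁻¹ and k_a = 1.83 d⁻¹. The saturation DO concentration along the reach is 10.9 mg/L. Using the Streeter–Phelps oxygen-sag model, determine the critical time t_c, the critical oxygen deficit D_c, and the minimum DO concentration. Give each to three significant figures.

At the critical point dD/dt = 0, so k_1 L₀ e^(−k_1 t) = k_a D. Substituting D(t) from the Streeter–Phelps equation and solving for t gives
t_c = ln[(k_a/k_1)(1 − D₀(k_a−k_1)/(k_1 L₀))] / (k_a−k_1).
Here k_a−k_1 = 1.729 d⁻¹ and 1 − D₀(k_a−k_1)/(k_1 L₀) = 1 − 1.16×1.729/(0.101×43.1) = 0.5393, so
t_c = ln(18.12 × 0.5393) / 1.729 = 2.279 / 1.729 = 1.318 d.
D_c = (k_1/k_a) L₀ e^(−k_1 t_c) = (0.101/1.83) × 43.1 × e^(−0.101×1.318) = 0.05519 × 43.1 × 0.8753 = 2.082 mg/L.
Minimum DO = C_s − D_c = 10.9 − 2.082 = 8.818 mg/L.

t_c ≈ 1.32 d; D_c ≈ 2.08 mg/L; min DO ≈ 8.82 mg/L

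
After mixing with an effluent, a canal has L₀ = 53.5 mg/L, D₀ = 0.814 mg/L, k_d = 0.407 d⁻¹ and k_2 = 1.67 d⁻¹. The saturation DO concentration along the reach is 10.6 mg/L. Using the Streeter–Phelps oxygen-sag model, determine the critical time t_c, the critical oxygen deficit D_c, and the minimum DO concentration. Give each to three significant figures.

t_c = [1/(k_2−k_d)] ln[(k_2/k_d)(1 − D₀(k_2−k_d)/(k_d L₀))]
= [1/(1.67−0.407)] ln[(1.67/0.407)(1 − 0.814×1.263/(0.407×53.5))]
= (1/1.263) ln[4.103 × 0.9528] = 0.7918 × ln(3.909) = 0.7918 × 1.363 = 1.079 d.
D_c = (k_d/k_2) L₀ e^(−k_d t_c) = (0.407/1.67) × 53.5 × e^(−0.407×1.079) = 0.2437 × 53.5 × 0.6445 = 8.403 mg/L.
Minimum DO = C_s − D_c = 10.6 − 8.403 = 2.197 mg/L.

t_c ≈ 1.08 d; D_c ≈ 8.40 mg/L; min DO ≈ 2.20 mg/L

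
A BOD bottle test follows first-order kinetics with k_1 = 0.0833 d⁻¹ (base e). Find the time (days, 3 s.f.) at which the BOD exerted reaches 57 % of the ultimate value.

y/L₀ = 1 − e^(−k_1 t) = 0.57 ⇒ e^(−k_1 t) = 0.430
t = −ln(0.430) / 0.0833 = 0.8440 / 0.0833 = 10.13 d.

t ≈ 10.1 d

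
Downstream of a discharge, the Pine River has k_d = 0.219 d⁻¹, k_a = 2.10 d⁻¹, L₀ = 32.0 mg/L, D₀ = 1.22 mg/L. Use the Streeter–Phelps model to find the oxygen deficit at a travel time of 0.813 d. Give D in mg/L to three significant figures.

D ≈ 2.66 mg/L

k_d L₀/(k_a−k_d) = 0.219×32.0/(2.10−0.219) = 7.008/1.881 = 3.726 mg/L.
e^(−k_d t) = e^(−0.219×0.8130) = 0.8369; e^(−k_a t) = e^(−2.10×0.8130) = 0.1814.
D = 3.726 × (0.8369 − 0.1814) + 1.22 × 0.1814 = 2.442 + 0.2213 = 2.664 mg/L.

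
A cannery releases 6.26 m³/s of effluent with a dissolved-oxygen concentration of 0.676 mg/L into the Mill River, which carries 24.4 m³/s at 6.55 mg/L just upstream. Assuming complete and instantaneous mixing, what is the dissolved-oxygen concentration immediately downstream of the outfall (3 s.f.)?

Flow-weighted mixing: C = (Q_r C_r + Q_w C_w)/(Q_r + Q_w)
= (24.4×6.55 + 6.26×0.676)/(24.4 + 6.26) = 164.1/30.66 = 5.351 mg/L.

5.35 mg/L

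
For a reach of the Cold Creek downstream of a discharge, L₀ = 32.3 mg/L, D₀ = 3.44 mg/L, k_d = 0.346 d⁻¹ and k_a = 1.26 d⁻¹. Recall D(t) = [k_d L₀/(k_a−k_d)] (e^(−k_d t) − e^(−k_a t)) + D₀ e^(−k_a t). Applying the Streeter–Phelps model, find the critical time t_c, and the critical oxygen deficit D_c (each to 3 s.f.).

t_c ≈ 1.05 d; D_c ≈ 6.16 mg/L

With k_a/k_d = 3.642 and 1 − D₀(k_a−k_d)/(k_d L₀) = 0.7187,
t_c = ln(3.642 × 0.7187) / (1.26 − 0.346) = ln(2.617) / 0.9140 = 0.9621/0.9140 = 1.053 d.
D_c = (k_d/k_a) L₀ e^(−k_d t_c) = (0.346/1.26) × 32.3 × e^(−0.346×1.053) = 0.2746 × 32.3 × 0.6948 = 6.162 mg/L.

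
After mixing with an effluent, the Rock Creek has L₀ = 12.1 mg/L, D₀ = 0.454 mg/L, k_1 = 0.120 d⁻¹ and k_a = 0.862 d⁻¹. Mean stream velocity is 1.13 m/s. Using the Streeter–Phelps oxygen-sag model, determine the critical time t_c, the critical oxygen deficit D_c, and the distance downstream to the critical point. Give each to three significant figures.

t_c ≈ 2.30 d; D_c ≈ 1.28 mg/L; x_c ≈ 225 km

At the critical point dD/dt = 0, so k_1 L₀ e^(−k_1 t) = k_a D. Substituting D(t) from the Streeter–Phelps equation and solving for t gives
t_c = ln[(k_a/k_1)(1 − D₀(k_a−k_1)/(k_1 L₀))] / (k_a−k_1).
Here k_a−k_1 = 0.7420 d⁻¹ and 1 − D₀(k_a−k_1)/(k_1 L₀) = 1 − 0.454×0.7420/(0.120×12.1) = 0.7680, so
t_c = ln(7.183 × 0.7680) / 0.7420 = 1.708 / 0.7420 = 2.302 d.
L(t_c) = L₀ e^(−k_1 t_c) = 12.1 × 0.7587 = 9.180 mg/L, and at the critical point k_a D_c = k_1 L, so D_c = (0.120/0.862) × 9.180 = 1.278 mg/L.
x_c = v t_c = 1.13 m/s × 2.302 d × 86400 s/d = 224700 m ≈ 225 km.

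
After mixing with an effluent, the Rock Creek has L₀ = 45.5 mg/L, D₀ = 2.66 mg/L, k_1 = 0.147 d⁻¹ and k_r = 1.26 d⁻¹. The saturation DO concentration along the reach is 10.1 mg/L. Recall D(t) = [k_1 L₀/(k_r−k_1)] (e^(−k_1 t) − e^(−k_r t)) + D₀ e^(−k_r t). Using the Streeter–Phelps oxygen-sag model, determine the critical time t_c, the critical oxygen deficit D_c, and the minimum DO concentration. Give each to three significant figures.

t_c ≈ 1.41 d; D_c ≈ 4.32 mg/L; min DO ≈ 5.78 mg/L

At the critical point dD/dt = 0, so k_1 L₀ e^(−k_1 t) = k_r D. Substituting D(t) from the Streeter–Phelps equation and solving for t gives
t_c = ln[(k_r/k_1)(1 − D₀(k_r−k_1)/(k_1 L₀))] / (k_r−k_1).
Here k_r−k_1 = 1.113 d⁻¹ and 1 − D₀(k_r−k_1)/(k_1 L₀) = 1 − 2.66×1.113/(0.147×45.5) = 0.5574, so
t_c = ln(8.571 × 0.5574) / 1.113 = 1.564 / 1.113 = 1.405 d.
D_c = (k_1/k_r) L₀ e^(−k_1 t_c) = (0.147/1.26) × 45.5 × e^(−0.147×1.405) = 0.1167 × 45.5 × 0.8134 = 4.318 mg/L.
Minimum DO = C_s − D_c = 10.1 − 4.318 = 5.782 mg/L.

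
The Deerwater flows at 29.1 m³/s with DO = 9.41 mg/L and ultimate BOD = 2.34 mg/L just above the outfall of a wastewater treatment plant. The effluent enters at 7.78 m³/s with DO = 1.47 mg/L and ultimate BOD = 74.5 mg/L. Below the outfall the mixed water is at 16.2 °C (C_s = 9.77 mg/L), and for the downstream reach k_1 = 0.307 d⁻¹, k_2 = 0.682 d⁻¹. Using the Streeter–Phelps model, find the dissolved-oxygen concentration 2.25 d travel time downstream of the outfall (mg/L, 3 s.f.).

Mixed DO = (29.1×9.41 + 7.78×1.47)/(29.1+7.78) = 285.3/36.88 = 7.735 mg/L.
Mixed L₀ = (29.1×2.34 + 7.78×74.5)/(36.88) = 647.7/36.88 = 17.56 mg/L.
Initial deficit D₀ = C_s − DO₀ = 9.77 − 7.735 = 2.035 mg/L.
D(2.25) = [0.307×17.56/(0.682−0.307)](e^(−0.307×2.25) − e^(−0.682×2.25)) + 2.035 e^(−0.682×2.25)
= 14.38 × (0.5012 − 0.2156) + 2.035 × 0.2156 = 4.545 mg/L.
DO = 9.77 − 4.545 = 5.225 mg/L.

DO ≈ 5.22 mg/L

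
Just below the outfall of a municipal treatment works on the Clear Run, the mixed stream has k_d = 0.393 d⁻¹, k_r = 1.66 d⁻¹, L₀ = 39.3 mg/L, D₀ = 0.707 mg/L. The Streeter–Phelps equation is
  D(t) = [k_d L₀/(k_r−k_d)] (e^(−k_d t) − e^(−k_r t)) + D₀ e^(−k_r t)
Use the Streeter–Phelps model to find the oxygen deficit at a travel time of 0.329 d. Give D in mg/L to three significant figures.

k_d L₀/(k_r−k_d) = 0.393×39.3/(1.66−0.393) = 15.44/1.267 = 12.19 mg/L.
e^(−k_d t) = e^(−0.393×0.3290) = 0.8787; e^(−k_r t) = e^(−1.66×0.3290) = 0.5792.
D = 12.19 × (0.8787 − 0.5792) + 0.707 × 0.5792 = 3.651 + 0.4095 = 4.061 mg/L.

D ≈ 4.06 mg/L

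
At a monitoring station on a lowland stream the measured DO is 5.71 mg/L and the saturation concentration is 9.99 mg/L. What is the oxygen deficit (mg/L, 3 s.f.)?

D = C_s − C = 9.99 − 5.71 = 4.28 mg/L.

D ≈ 4.28 mg/L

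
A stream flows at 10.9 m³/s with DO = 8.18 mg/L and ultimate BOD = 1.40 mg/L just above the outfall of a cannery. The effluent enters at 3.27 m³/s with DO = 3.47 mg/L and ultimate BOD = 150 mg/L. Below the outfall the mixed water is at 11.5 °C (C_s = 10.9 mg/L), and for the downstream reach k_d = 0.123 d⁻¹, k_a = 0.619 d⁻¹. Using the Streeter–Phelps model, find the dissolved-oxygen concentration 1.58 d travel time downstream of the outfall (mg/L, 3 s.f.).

Mixed DO = (10.9×8.18 + 3.27×3.47)/(10.9+3.27) = 100.5/14.17 = 7.093 mg/L.
Mixed L₀ = (10.9×1.40 + 3.27×150)/(14.17) = 505.8/14.17 = 35.69 mg/L.
Initial deficit D₀ = C_s − DO₀ = 10.9 − 7.093 = 3.807 mg/L.
D(1.58) = [0.123×35.69/(0.619−0.123)](e^(−0.123×1.58) − e^(−0.619×1.58)) + 3.807 e^(−0.619×1.58)
= 8.851 × (0.8234 − 0.3761) + 3.807 × 0.3761 = 5.391 mg/L.
DO = 10.9 − 5.391 = 5.509 mg/L.

DO ≈ 5.51 mg/L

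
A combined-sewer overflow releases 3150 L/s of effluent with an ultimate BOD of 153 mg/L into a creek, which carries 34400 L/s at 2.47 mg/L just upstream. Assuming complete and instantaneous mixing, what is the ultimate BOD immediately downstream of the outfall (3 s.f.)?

Flow-weighted mixing: C = (Q_r C_r + Q_w C_w)/(Q_r + Q_w)
= (34400×2.47 + 3150×153)/(34400 + 3150) = 566900/37550 = 15.10 mg/L.

15.1 mg/L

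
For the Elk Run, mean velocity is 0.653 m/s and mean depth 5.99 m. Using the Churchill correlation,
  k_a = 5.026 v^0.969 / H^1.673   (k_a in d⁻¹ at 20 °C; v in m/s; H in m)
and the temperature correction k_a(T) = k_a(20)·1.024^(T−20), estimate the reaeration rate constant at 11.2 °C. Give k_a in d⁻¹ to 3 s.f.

k_a(20) = 5.026 × 0.653^0.969 / 5.99^1.673 = 5.026 × 0.6617 / 19.98 = 0.1664 d⁻¹.
k_a(11.2) = 0.1664 × 1.024^(11.2−20) = 0.1664 × 0.8116 = 0.1351 d⁻¹.

k_a ≈ 0.135 d⁻¹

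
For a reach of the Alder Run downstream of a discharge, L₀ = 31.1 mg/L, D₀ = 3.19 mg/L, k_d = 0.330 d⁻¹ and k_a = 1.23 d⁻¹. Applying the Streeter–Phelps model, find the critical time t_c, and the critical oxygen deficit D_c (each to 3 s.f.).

With k_a/k_d = 3.727 and 1 − D₀(k_a−k_d)/(k_d L₀) = 0.7203,
t_c = ln(3.727 × 0.7203) / (1.23 − 0.330) = ln(2.685) / 0.9000 = 0.9875/0.9000 = 1.097 d.
D_c = (k_d/k_a) L₀ e^(−k_d t_c) = (0.330/1.23) × 31.1 × e^(−0.330×1.097) = 0.2683 × 31.1 × 0.6962 = 5.809 mg/L.

t_c ≈ 1.10 d; D_c ≈ 5.81 mg/L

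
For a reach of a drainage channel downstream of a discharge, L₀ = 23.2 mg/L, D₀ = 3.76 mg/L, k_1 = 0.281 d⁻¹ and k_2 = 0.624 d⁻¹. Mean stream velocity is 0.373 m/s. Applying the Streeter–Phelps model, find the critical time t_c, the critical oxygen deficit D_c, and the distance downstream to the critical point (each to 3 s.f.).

t_c ≈ 1.68 d; D_c ≈ 6.51 mg/L; x_c ≈ 54.2 km

With k_2/k_1 = 2.221 and 1 − D₀(k_2−k_1)/(k_1 L₀) = 0.8022,
t_c = ln(2.221 × 0.8022) / (0.624 − 0.281) = ln(1.781) / 0.3430 = 0.5774/0.3430 = 1.683 d.
D_c = (k_1/k_2) L₀ e^(−k_1 t_c) = (0.281/0.624) × 23.2 × e^(−0.281×1.683) = 0.4503 × 23.2 × 0.6231 = 6.510 mg/L.
x_c = v t_c = 0.373 m/s × 1.683 d × 86400 s/d = 54250 m ≈ 54.2 km.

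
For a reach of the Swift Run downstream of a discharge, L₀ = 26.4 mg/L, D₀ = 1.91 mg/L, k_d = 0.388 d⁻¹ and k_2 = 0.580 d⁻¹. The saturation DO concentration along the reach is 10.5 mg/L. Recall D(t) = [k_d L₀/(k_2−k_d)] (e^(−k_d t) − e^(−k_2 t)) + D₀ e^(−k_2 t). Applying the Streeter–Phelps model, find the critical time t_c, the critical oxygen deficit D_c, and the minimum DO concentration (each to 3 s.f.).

At the critical point dD/dt = 0, so k_d L₀ e^(−k_d t) = k_2 D. Substituting D(t) from the Streeter–Phelps equation and solving for t gives
t_c = ln[(k_2/k_d)(1 − D₀(k_2−k_d)/(k_d L₀))] / (k_2−k_d).
Here k_2−k_d = 0.1920 d⁻¹ and 1 − D₀(k_2−k_d)/(k_d L₀) = 1 − 1.91×0.1920/(0.388×26.4) = 0.9642, so
t_c = ln(1.495 × 0.9642) / 0.1920 = 0.3656 / 0.1920 = 1.904 d.
L(t_c) = L₀ e^(−k_d t_c) = 26.4 × 0.4777 = 12.61 mg/L, and at the critical point k_2 D_c = k_d L, so D_c = (0.388/0.580) × 12.61 = 8.437 mg/L.
Minimum DO = C_s − D_c = 10.5 − 8.437 = 2.063 mg/L.

t_c ≈ 1.90 d; D_c ≈ 8.44 mg/L; min DO ≈ 2.06 mg/L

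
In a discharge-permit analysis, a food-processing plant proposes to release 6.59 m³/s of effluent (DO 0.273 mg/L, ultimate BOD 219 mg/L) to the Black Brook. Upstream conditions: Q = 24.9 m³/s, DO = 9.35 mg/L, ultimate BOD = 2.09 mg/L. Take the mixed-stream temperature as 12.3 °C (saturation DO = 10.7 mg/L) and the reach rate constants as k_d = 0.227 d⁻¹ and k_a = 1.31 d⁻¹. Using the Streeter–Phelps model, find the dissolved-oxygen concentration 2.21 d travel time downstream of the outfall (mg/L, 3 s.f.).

Mixed DO = (24.9×9.35 + 6.59×0.273)/(24.9+6.59) = 234.6/31.49 = 7.450 mg/L.
Mixed L₀ = (24.9×2.09 + 6.59×219)/(31.49) = 1495/31.49 = 47.48 mg/L.
Initial deficit D₀ = C_s − DO₀ = 10.7 − 7.450 = 3.250 mg/L.
D(2.21) = [0.227×47.48/(1.31−0.227)](e^(−0.227×2.21) − e^(−1.31×2.21)) + 3.250 e^(−1.31×2.21)
= 9.953 × (0.6055 − 0.05529) + 3.250 × 0.05529 = 5.656 mg/L.
DO = 10.7 − 5.656 = 5.044 mg/L.

DO ≈ 5.04 mg/L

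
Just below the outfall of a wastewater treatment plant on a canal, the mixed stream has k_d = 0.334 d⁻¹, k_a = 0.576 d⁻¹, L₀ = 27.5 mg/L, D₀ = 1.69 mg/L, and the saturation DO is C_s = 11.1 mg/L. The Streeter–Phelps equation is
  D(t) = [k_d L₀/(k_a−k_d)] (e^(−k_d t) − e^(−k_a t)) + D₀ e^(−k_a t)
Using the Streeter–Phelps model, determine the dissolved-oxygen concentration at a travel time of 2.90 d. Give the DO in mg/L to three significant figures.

DO ≈ 3.52 mg/L

k_d L₀/(k_a−k_d) = 0.334×27.5/(0.576−0.334) = 9.185/0.2420 = 37.95 mg/L.
e^(−k_d t) = e^(−0.334×2.900) = 0.3796; e^(−k_a t) = e^(−0.576×2.900) = 0.1882.
D = 37.95 × (0.3796 − 0.1882) + 1.69 × 0.1882 = 7.266 + 0.3180 = 7.584 mg/L.
DO = C_s − D = 11.1 − 7.584 = 3.516 mg/L.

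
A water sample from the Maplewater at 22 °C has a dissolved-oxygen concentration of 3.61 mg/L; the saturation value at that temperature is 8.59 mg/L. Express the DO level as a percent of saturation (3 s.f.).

% saturation = C/C_s × 100 = 3.61/8.59 × 100 = 42.0 %.

42.0 % saturation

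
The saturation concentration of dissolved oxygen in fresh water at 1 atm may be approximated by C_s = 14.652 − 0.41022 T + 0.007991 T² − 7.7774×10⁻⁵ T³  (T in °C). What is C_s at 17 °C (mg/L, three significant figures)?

C_s = 14.652 − 0.41022×17 + 0.007991×17² − 7.7774×10⁻⁵×17³ = 9.606 mg/L.

C_s ≈ 9.61 mg/L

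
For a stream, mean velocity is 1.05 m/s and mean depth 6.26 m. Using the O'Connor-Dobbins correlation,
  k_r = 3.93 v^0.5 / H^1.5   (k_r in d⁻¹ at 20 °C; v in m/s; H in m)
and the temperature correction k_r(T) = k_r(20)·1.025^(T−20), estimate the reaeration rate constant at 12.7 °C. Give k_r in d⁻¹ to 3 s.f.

k_r(20) = 3.93 × 1.05^0.5 / 6.26^1.5 = 3.93 × 1.025 / 15.66 = 0.2571 d⁻¹.
k_r(12.7) = 0.2571 × 1.025^(12.7−20) = 0.2571 × 0.8351 = 0.2147 d⁻¹.

k_r ≈ 0.215 d⁻¹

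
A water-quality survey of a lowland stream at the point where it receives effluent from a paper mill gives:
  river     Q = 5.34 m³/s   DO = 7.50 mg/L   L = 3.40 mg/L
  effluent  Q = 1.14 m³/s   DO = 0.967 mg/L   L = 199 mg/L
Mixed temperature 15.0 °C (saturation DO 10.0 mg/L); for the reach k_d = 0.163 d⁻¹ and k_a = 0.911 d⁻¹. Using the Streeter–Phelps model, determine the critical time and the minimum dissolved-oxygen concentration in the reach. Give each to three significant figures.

t_c ≈ 1.52 d; minimum DO ≈ 4.72 mg/L

Mixed DO = (5.34×7.50 + 1.14×0.967)/(5.34+1.14) = 41.15/6.480 = 6.351 mg/L.
Mixed L₀ = (5.34×3.40 + 1.14×199)/(6.480) = 245.0/6.480 = 37.81 mg/L.
Initial deficit D₀ = C_s − DO₀ = 10.0 − 6.351 = 3.649 mg/L.
t_c = (1/0.7480) ln[(0.911/0.163)(1 − 3.649×0.7480/(0.163×37.81))] = 1.337 × ln(3.114) = 1.518 d.
D_c = (0.163/0.911) × 37.81 × e^(−0.163×1.518) = 0.1789 × 37.81 × 0.7807 = 5.282 mg/L.
Minimum DO = 10.0 − 5.282 = 4.718 mg/L.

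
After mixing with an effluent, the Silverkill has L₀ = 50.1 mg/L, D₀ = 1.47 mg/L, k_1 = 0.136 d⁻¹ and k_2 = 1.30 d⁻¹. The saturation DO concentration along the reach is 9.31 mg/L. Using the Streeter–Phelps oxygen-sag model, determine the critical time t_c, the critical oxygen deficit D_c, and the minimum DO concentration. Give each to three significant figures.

t_c ≈ 1.69 d; D_c ≈ 4.16 mg/L; min DO ≈ 5.15 mg/L

At the critical point dD/dt = 0, so k_1 L₀ e^(−k_1 t) = k_2 D. Substituting D(t) from the Streeter–Phelps equation and solving for t gives
t_c = ln[(k_2/k_1)(1 − D₀(k_2−k_1)/(k_1 L₀))] / (k_2−k_1).
Here k_2−k_1 = 1.164 d⁻¹ and 1 − D₀(k_2−k_1)/(k_1 L₀) = 1 − 1.47×1.164/(0.136×50.1) = 0.7489, so
t_c = ln(9.559 × 0.7489) / 1.164 = 1.968 / 1.164 = 1.691 d.
L(t_c) = L₀ e^(−k_1 t_c) = 50.1 × 0.7946 = 39.81 mg/L, and at the critical point k_2 D_c = k_1 L, so D_c = (0.136/1.30) × 39.81 = 4.164 mg/L.
Minimum DO = C_s − D_c = 9.31 − 4.164 = 5.146 mg/L.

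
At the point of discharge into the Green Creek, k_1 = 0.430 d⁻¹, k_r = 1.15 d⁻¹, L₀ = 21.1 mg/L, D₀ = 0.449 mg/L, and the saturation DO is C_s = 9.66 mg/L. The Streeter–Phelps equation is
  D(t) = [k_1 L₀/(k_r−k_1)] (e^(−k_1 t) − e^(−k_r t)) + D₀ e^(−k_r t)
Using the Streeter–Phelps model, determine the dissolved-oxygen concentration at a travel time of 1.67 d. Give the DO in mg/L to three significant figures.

k_1 L₀/(k_r−k_1) = 0.430×21.1/(1.15−0.430) = 9.073/0.7200 = 12.60 mg/L.
e^(−k_1 t) = e^(−0.430×1.670) = 0.4877; e^(−k_r t) = e^(−1.15×1.670) = 0.1465.
D = 12.60 × (0.4877 − 0.1465) + 0.449 × 0.1465 = 4.299 + 0.06579 = 4.365 mg/L.
DO = C_s − D = 9.66 − 4.365 = 5.295 mg/L.

DO ≈ 5.30 mg/L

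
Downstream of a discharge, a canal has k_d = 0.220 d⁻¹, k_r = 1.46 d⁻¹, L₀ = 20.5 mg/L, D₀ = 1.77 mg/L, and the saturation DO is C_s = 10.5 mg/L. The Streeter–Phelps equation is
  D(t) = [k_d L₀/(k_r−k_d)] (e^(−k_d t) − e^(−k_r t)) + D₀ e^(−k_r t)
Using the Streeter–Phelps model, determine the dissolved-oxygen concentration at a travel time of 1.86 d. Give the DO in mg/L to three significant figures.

DO ≈ 8.21 mg/L

k_d L₀/(k_r−k_d) = 0.220×20.5/(1.46−0.220) = 4.510/1.240 = 3.637 mg/L.
e^(−k_d t) = e^(−0.220×1.860) = 0.6642; e^(−k_r t) = e^(−1.46×1.860) = 0.06617.
D = 3.637 × (0.6642 − 0.06617) + 1.77 × 0.06617 = 2.175 + 0.1171 = 2.292 mg/L.
DO = C_s − D = 10.5 − 2.292 = 8.208 mg/L.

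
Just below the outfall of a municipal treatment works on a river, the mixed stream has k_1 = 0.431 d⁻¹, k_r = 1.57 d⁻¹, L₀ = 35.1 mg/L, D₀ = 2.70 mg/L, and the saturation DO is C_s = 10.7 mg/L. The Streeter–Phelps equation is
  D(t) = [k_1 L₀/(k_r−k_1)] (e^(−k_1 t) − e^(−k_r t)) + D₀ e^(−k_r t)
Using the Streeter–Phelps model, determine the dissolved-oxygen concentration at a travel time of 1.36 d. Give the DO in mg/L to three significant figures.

k_1 L₀/(k_r−k_1) = 0.431×35.1/(1.57−0.431) = 15.13/1.139 = 13.28 mg/L.
e^(−k_1 t) = e^(−0.431×1.360) = 0.5565; e^(−k_r t) = e^(−1.57×1.360) = 0.1182.
D = 13.28 × (0.5565 − 0.1182) + 2.70 × 0.1182 = 5.821 + 0.3192 = 6.140 mg/L.
DO = C_s − D = 10.7 − 6.140 = 4.560 mg/L.

DO ≈ 4.56 mg/L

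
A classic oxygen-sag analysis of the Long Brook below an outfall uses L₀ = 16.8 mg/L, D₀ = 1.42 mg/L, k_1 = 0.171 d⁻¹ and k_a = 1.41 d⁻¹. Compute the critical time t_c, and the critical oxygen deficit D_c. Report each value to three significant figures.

With k_a/k_1 = 8.246 and 1 − D₀(k_a−k_1)/(k_1 L₀) = 0.3876,
t_c = ln(8.246 × 0.3876) / (1.41 − 0.171) = ln(3.196) / 1.239 = 1.162/1.239 = 0.9377 d.
D_c = (k_1/k_a) L₀ e^(−k_1 t_c) = (0.171/1.41) × 16.8 × e^(−0.171×0.9377) = 0.1213 × 16.8 × 0.8518 = 1.736 mg/L.

t_c ≈ 0.938 d; D_c ≈ 1.74 mg/L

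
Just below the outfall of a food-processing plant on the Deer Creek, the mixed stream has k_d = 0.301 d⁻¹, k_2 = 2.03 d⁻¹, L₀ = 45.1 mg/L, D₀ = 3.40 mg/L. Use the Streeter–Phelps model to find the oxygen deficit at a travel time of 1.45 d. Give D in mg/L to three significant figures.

k_d L₀/(k_2−k_d) = 0.301×45.1/(2.03−0.301) = 13.58/1.729 = 7.851 mg/L.
e^(−k_d t) = e^(−0.301×1.450) = 0.6463; e^(−k_2 t) = e^(−2.03×1.450) = 0.05268.
D = 7.851 × (0.6463 − 0.05268) + 3.40 × 0.05268 = 4.661 + 0.1791 = 4.840 mg/L.

D ≈ 4.84 mg/L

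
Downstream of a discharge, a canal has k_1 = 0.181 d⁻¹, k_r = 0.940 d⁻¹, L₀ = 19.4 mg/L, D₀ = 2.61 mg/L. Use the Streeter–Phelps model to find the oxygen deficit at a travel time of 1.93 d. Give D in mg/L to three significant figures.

D ≈ 2.93 mg/L

k_1 L₀/(k_r−k_1) = 0.181×19.4/(0.940−0.181) = 3.511/0.7590 = 4.626 mg/L.
e^(−k_1 t) = e^(−0.181×1.930) = 0.7052; e^(−k_r t) = e^(−0.940×1.930) = 0.1630.
D = 4.626 × (0.7052 − 0.1630) + 2.61 × 0.1630 = 2.508 + 0.4253 = 2.934 mg/L.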